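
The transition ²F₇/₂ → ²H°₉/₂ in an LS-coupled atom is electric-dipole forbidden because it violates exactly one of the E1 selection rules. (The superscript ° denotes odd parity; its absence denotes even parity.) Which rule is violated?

Initial level: S=1/2, L=3, J=7/2, parity even. Final level: S=1/2, L=5, J=9/2, parity odd.
Parity must change: even → odd — ✓.
ΔS = 0: S: 1/2 → 1/2 — ✓.
ΔL = 0, ±1 (not L=0↔0): L: 3 → 5, ΔL = +2 — ✗.
ΔJ = 0, ±1 (not J=0↔0): J: 7/2 → 9/2, ΔJ = +1 — ✓.

the ΔL = 0, ±1 rule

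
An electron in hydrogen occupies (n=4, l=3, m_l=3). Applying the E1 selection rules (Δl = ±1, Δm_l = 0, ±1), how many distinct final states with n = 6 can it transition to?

4

E1 requires Δl = ±1, so l_f ∈ {2, 4}; with 0 ≤ l_f ≤ n_f−1 = 5, the allowed l_f values are {2, 4}.
For l_f = 2: m_f ∈ {m_i−1, m_i, m_i+1} ∩ [−2, 2] = {2} → 1 state.
For l_f = 4: m_f ∈ {m_i−1, m_i, m_i+1} ∩ [−4, 4] = {2, 3, 4} → 3 states.
Total: 4.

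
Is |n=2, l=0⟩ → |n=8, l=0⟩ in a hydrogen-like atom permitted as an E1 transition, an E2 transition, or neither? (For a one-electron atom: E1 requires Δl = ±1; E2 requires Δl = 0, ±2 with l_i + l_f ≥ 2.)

neither

Δl = 0 − 0 = +0; l_i + l_f = 0.
E1 (Δl = ±1): not satisfied.
E2 (Δl = 0,±2, l_i+l_f ≥ 2): not satisfied.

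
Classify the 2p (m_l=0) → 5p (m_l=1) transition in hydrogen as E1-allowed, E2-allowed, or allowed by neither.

Δl = 1 − 1 = +0; l_i + l_f = 2.
Δm_l = +1.
E1 (Δl = ±1, |Δm_l| ≤ 1): not satisfied.
E2 (Δl = 0,±2, l_i+l_f ≥ 2, |Δm_l| ≤ 2): satisfied.

E2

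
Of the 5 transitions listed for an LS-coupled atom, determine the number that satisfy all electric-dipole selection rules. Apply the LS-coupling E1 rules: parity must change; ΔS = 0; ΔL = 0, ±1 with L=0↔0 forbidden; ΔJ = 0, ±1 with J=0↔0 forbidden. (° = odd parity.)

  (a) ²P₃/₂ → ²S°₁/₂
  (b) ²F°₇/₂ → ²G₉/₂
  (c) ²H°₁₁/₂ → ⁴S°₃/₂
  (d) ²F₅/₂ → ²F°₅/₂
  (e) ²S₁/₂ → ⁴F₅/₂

3

(a) allowed
(b) allowed
(c) forbidden (parity, ΔS, ΔL, ΔJ fail)
(d) allowed
(e) forbidden (parity, ΔS, ΔL, ΔJ fail)
Total allowed: 3 of 5.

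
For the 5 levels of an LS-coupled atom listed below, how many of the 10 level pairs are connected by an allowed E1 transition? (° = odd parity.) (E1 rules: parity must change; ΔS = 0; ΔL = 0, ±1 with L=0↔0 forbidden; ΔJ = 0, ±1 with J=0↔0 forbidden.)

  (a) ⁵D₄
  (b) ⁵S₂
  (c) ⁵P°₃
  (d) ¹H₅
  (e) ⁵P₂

3

(a)–(b): forbidden (parity, ΔL, ΔJ).
(a)–(c): allowed.
(a)–(d): forbidden (parity, ΔS, ΔL).
(a)–(e): forbidden (parity, ΔJ).
(b)–(c): allowed.
(b)–(d): forbidden (parity, ΔS, ΔL, ΔJ).
(b)–(e): forbidden (parity).
(c)–(d): forbidden (ΔS, ΔL, ΔJ).
(c)–(e): allowed.
(d)–(e): forbidden (parity, ΔS, ΔL, ΔJ).
Allowed pairs: 3 of 10.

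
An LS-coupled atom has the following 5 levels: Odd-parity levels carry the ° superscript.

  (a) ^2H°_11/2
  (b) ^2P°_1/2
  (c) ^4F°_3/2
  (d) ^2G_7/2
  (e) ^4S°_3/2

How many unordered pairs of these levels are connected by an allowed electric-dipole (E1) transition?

0

(a)–(b): forbidden (parity, ΔL, ΔJ).
(a)–(c): forbidden (parity, ΔS, ΔL, ΔJ).
(a)–(d): forbidden (ΔJ).
(a)–(e): forbidden (parity, ΔS, ΔL, ΔJ).
(b)–(c): forbidden (parity, ΔS, ΔL).
(b)–(d): forbidden (ΔL, ΔJ).
(b)–(e): forbidden (parity, ΔS).
(c)–(d): forbidden (ΔS, ΔJ).
(c)–(e): forbidden (parity, ΔL).
(d)–(e): forbidden (ΔS, ΔL, ΔJ).
Allowed pairs: 0 of 10.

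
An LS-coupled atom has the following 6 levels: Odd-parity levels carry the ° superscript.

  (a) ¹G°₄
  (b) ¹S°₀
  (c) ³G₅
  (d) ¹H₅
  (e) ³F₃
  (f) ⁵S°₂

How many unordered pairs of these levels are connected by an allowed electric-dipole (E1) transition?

(a)–(b): forbidden (parity, ΔL, ΔJ).
(a)–(c): forbidden (ΔS).
(a)–(d): allowed.
(a)–(e): forbidden (ΔS).
(a)–(f): forbidden (parity, ΔS, ΔL, ΔJ).
(b)–(c): forbidden (ΔS, ΔL, ΔJ).
(b)–(d): forbidden (ΔL, ΔJ).
(b)–(e): forbidden (ΔS, ΔL, ΔJ).
(b)–(f): forbidden (parity, ΔS, ΔL, ΔJ).
(c)–(d): forbidden (parity, ΔS).
(c)–(e): forbidden (parity, ΔJ).
(c)–(f): forbidden (ΔS, ΔL, ΔJ).
(d)–(e): forbidden (parity, ΔS, ΔL, ΔJ).
(d)–(f): forbidden (ΔS, ΔL, ΔJ).
(e)–(f): forbidden (ΔS, ΔL).
Allowed pairs: 1 of 15.

1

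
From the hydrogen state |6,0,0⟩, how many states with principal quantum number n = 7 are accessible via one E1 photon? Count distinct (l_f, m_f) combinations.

E1 requires Δl = ±1, so l_f ∈ {-1, 1}; with 0 ≤ l_f ≤ n_f−1 = 6, the allowed l_f values are {1}.
For l_f = 1: m_f ∈ {m_i−1, m_i, m_i+1} ∩ [−1, 1] = {-1, 0, 1} → 3 states.
Total: 3.

3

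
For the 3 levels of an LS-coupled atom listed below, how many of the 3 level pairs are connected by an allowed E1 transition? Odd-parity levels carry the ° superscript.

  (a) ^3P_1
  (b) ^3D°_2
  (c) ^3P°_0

2

(a)–(b): allowed.
(a)–(c): allowed.
(b)–(c): forbidden (parity, ΔJ).
Allowed pairs: 2 of 3.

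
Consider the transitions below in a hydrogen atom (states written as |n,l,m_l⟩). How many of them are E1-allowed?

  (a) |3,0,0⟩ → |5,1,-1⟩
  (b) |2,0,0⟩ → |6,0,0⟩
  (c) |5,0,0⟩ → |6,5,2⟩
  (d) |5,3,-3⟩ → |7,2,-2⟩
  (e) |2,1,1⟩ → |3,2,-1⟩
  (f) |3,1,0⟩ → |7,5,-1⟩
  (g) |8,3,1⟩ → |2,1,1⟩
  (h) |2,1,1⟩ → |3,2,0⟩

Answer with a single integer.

(a) allowed
(b) forbidden — Δl = +0 (E1 requires Δl = ±1)
(c) forbidden — Δl = +5 (E1 requires Δl = ±1); Δm_l = +2 (E1 requires Δm_l = 0, ±1)
(d) allowed
(e) forbidden — Δm_l = -2 (E1 requires Δm_l = 0, ±1)
(f) forbidden — Δl = +4 (E1 requires Δl = ±1)
(g) forbidden — Δl = -2 (E1 requires Δl = ±1)
(h) allowed
Total allowed: 3 of 8.

3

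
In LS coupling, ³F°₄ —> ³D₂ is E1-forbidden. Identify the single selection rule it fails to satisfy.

Parity must change: odd → even — ✓.
ΔS = 0: S: 1 → 1 — ✓.
ΔL = 0, ±1 (not L=0↔0): L: 3 → 2, ΔL = -1 — ✓.
ΔJ = 0, ±1 (not J=0↔0): J: 4 → 2, ΔJ = -2 — ✗.

the ΔJ = 0, ±1 rule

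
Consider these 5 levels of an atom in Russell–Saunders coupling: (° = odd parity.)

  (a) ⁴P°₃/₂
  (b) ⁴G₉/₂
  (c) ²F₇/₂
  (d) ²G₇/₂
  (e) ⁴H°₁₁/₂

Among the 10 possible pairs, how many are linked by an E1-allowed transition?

1

(a)–(b): forbidden (ΔL, ΔJ).
(a)–(c): forbidden (ΔS, ΔL, ΔJ).
(a)–(d): forbidden (ΔS, ΔL, ΔJ).
(a)–(e): forbidden (parity, ΔL, ΔJ).
(b)–(c): forbidden (parity, ΔS).
(b)–(d): forbidden (parity, ΔS).
(b)–(e): allowed.
(c)–(d): forbidden (parity).
(c)–(e): forbidden (ΔS, ΔL, ΔJ).
(d)–(e): forbidden (ΔS, ΔJ).
Allowed pairs: 1 of 10.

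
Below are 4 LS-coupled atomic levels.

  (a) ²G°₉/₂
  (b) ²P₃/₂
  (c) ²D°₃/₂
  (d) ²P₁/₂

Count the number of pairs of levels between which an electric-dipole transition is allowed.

2

(a)–(b): forbidden (ΔL, ΔJ).
(a)–(c): forbidden (parity, ΔL, ΔJ).
(a)–(d): forbidden (ΔL, ΔJ).
(b)–(c): allowed.
(b)–(d): forbidden (parity).
(c)–(d): allowed.
Allowed pairs: 2 of 6.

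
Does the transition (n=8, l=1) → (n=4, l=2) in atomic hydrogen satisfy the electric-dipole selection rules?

l: 1 → 2 (Δl = +1). Δl = ±1 ok.
All E1 selection rules are satisfied.

allowed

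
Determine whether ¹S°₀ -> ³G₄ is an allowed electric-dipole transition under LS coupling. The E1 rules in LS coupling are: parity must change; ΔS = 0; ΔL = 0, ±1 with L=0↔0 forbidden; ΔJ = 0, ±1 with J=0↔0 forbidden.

forbidden

Parity must change: odd → even — ✓.
ΔS = 0: S: 0 → 1 — ✗.
ΔL = 0, ±1 (not L=0↔0): L: 0 → 4, ΔL = +4 — ✗.
ΔJ = 0, ±1 (not J=0↔0): J: 0 → 4, ΔJ = +4 — ✗.
Rule(s) violated: ΔS, ΔL, ΔJ.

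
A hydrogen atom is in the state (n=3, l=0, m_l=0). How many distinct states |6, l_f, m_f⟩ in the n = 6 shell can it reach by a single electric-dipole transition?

E1 requires Δl = ±1, so l_f ∈ {-1, 1}; with 0 ≤ l_f ≤ n_f−1 = 5, the allowed l_f values are {1}.
For l_f = 1: m_f ∈ {m_i−1, m_i, m_i+1} ∩ [−1, 1] = {-1, 0, 1} → 3 states.
Total: 3.

3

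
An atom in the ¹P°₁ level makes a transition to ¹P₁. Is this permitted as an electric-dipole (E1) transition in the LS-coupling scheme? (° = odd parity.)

allowed

Parity must change: odd → even — passes.
ΔS = 0: S: 0 → 0 — passes.
ΔL = 0, ±1 (not L=0↔0): L: 1 → 1, ΔL = +0 — passes.
ΔJ = 0, ±1 (not J=0↔0): J: 1 → 1, ΔJ = +0 — passes.
All four E1 rules are satisfied.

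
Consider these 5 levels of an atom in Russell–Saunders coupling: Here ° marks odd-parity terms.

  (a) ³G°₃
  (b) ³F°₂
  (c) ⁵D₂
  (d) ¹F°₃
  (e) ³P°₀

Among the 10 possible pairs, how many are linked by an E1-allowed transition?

(a)–(b): forbidden (parity).
(a)–(c): forbidden (ΔS, ΔL).
(a)–(d): forbidden (parity, ΔS).
(a)–(e): forbidden (parity, ΔL, ΔJ).
(b)–(c): forbidden (ΔS).
(b)–(d): forbidden (parity, ΔS).
(b)–(e): forbidden (parity, ΔL, ΔJ).
(c)–(d): forbidden (ΔS).
(c)–(e): forbidden (ΔS, ΔJ).
(d)–(e): forbidden (parity, ΔS, ΔL, ΔJ).
Allowed pairs: 0 of 10.

0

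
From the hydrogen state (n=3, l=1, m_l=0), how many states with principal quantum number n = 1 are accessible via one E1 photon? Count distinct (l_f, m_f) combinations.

E1 requires Δl = ±1, so l_f ∈ {0, 2}; with 0 ≤ l_f ≤ n_f−1 = 0, the allowed l_f values are {0}.
For l_f = 0: m_f ∈ {m_i−1, m_i, m_i+1} ∩ [−0, 0] = {0} → 1 state.
Total: 1.

1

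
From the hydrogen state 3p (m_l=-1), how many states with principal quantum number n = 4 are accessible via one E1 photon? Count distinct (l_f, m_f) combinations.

4

E1 requires Δl = ±1, so l_f ∈ {0, 2}; with 0 ≤ l_f ≤ n_f−1 = 3, the allowed l_f values are {0, 2}.
For l_f = 0: m_f ∈ {m_i−1, m_i, m_i+1} ∩ [−0, 0] = {0} → 1 state.
For l_f = 2: m_f ∈ {m_i−1, m_i, m_i+1} ∩ [−2, 2] = {-2, -1, 0} → 3 states.
Total: 4.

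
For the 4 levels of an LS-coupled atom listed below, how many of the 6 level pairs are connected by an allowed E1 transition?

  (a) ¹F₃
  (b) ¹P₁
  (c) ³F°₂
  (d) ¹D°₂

2

(a)–(b): forbidden (parity, ΔL, ΔJ).
(a)–(c): forbidden (ΔS).
(a)–(d): allowed.
(b)–(c): forbidden (ΔS, ΔL).
(b)–(d): allowed.
(c)–(d): forbidden (parity, ΔS).
Allowed pairs: 2 of 6.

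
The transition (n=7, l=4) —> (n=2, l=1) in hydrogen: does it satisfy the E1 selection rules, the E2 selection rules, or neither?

neither

Δl = 1 − 4 = -3; l_i + l_f = 5.
E1 (Δl = ±1): not satisfied.
E2 (Δl = 0,±2, l_i+l_f ≥ 2): not satisfied.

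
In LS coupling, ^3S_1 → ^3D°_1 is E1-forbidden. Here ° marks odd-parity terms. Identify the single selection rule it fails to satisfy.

ΔJ = 0, ±1 (not J=0↔0): J: 1 → 1, ΔJ = +0 — ok.
ΔL = 0, ±1 (not L=0↔0): L: 0 → 2, ΔL = +2 — fails.
Parity must change: even → odd — ok.
ΔS = 0: S: 1 → 1 — ok.

the ΔL = 0, ±1 rule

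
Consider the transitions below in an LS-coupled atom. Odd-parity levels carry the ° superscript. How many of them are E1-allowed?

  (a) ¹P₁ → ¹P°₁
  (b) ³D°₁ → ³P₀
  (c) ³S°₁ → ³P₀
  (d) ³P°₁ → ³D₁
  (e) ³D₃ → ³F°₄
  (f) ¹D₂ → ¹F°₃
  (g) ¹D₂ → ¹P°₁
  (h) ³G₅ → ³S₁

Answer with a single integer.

7

(a) allowed
(b) allowed
(c) allowed
(d) allowed
(e) allowed
(f) allowed
(g) allowed
(h) forbidden (parity, ΔL, ΔJ fail)
Total allowed: 7 of 8.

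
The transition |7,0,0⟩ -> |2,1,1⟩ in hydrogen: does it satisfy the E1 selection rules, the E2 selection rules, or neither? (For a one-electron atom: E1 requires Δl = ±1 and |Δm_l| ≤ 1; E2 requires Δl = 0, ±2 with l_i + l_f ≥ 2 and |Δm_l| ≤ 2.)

Δl = 1 − 0 = +1; l_i + l_f = 1.
Δm_l = +1.
E1 (Δl = ±1, |Δm_l| ≤ 1): satisfied.
E2 (Δl = 0,±2, l_i+l_f ≥ 2, |Δm_l| ≤ 2): not satisfied.

E1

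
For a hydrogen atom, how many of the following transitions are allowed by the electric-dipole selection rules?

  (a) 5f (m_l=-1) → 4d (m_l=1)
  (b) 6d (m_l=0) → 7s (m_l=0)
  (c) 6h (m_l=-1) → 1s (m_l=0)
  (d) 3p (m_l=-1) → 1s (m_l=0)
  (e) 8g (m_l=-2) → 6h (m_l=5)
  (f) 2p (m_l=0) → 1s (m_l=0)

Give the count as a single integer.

2

(a) forbidden — Δm_l = +2 (E1 requires Δm_l = 0, ±1)
(b) forbidden — Δl = -2 (E1 requires Δl = ±1)
(c) forbidden — Δl = -5 (E1 requires Δl = ±1)
(d) allowed
(e) forbidden — Δm_l = +7 (E1 requires Δm_l = 0, ±1)
(f) allowed
Total allowed: 2 of 6.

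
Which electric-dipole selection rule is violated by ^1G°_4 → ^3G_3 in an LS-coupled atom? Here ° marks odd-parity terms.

the ΔS = 0 rule

Initial level: S=0, L=4, J=4, parity odd. Final level: S=1, L=4, J=3, parity even.
ΔJ = 0, ±1 (not J=0↔0): J: 4 → 3, ΔJ = -1 — satisfied.
Parity must change: odd → even — satisfied.
ΔS = 0: S: 0 → 1 — violated.
ΔL = 0, ±1 (not L=0↔0): L: 4 → 4, ΔL = +0 — satisfied.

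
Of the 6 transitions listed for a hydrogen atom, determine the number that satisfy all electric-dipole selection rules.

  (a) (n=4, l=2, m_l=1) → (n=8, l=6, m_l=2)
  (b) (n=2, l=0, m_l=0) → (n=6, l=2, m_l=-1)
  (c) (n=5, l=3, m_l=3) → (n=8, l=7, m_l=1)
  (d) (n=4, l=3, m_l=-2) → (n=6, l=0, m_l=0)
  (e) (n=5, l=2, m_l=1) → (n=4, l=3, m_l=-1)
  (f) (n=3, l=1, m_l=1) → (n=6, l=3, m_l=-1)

0

(a) forbidden — Δl = +4 (E1 requires Δl = ±1)
(b) forbidden — Δl = +2 (E1 requires Δl = ±1)
(c) forbidden — Δl = +4 (E1 requires Δl = ±1); Δm_l = -2 (E1 requires Δm_l = 0, ±1)
(d) forbidden — Δl = -3 (E1 requires Δl = ±1); Δm_l = +2 (E1 requires Δm_l = 0, ±1)
(e) forbidden — Δm_l = -2 (E1 requires Δm_l = 0, ±1)
(f) forbidden — Δl = +2 (E1 requires Δl = ±1); Δm_l = -2 (E1 requires Δm_l = 0, ±1)
Total allowed: 0 of 6.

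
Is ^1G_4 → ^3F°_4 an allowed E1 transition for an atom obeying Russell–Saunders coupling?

forbidden

Initial level: S=0, L=4, J=4, parity even. Final level: S=1, L=3, J=4, parity odd.
ΔS = 0: S: 0 → 1 — fails.
ΔJ = 0, ±1 (not J=0↔0): J: 4 → 4, ΔJ = +0 — ok.
Parity must change: even → odd — ok.
ΔL = 0, ±1 (not L=0↔0): L: 4 → 3, ΔL = -1 — ok.
Rule(s) violated: ΔS.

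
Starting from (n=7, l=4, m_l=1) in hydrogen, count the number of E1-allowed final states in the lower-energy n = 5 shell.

3

E1 requires Δl = ±1, so l_f ∈ {3, 5}; with 0 ≤ l_f ≤ n_f−1 = 4, the allowed l_f values are {3}.
For l_f = 3: m_f ∈ {m_i−1, m_i, m_i+1} ∩ [−3, 3] = {0, 1, 2} → 3 states.
Total: 3.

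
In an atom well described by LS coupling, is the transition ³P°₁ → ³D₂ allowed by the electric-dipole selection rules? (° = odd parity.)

allowed

ΔL = 0, ±1 (not L=0↔0): L: 1 → 2, ΔL = +1 — ✓.
ΔJ = 0, ±1 (not J=0↔0): J: 1 → 2, ΔJ = +1 — ✓.
ΔS = 0: S: 1 → 1 — ✓.
Parity must change: odd → even — ✓.
All four E1 rules are satisfied.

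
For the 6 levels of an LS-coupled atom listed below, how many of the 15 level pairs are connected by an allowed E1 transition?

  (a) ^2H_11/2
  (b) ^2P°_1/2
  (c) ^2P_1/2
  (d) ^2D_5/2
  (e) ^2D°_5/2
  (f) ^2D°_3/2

4

(a)–(b): forbidden (ΔL, ΔJ).
(a)–(c): forbidden (parity, ΔL, ΔJ).
(a)–(d): forbidden (parity, ΔL, ΔJ).
(a)–(e): forbidden (ΔL, ΔJ).
(a)–(f): forbidden (ΔL, ΔJ).
(b)–(c): allowed.
(b)–(d): forbidden (ΔJ).
(b)–(e): forbidden (parity, ΔJ).
(b)–(f): forbidden (parity).
(c)–(d): forbidden (parity, ΔJ).
(c)–(e): forbidden (ΔJ).
(c)–(f): allowed.
(d)–(e): allowed.
(d)–(f): allowed.
(e)–(f): forbidden (parity).
Allowed pairs: 4 of 15.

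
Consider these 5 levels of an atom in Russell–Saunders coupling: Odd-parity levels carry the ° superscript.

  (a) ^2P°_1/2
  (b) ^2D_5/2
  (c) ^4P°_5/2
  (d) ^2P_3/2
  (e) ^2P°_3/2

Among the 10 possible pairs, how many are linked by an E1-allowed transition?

3

(a)–(b): forbidden (ΔJ).
(a)–(c): forbidden (parity, ΔS, ΔJ).
(a)–(d): allowed.
(a)–(e): forbidden (parity).
(b)–(c): forbidden (ΔS).
(b)–(d): forbidden (parity).
(b)–(e): allowed.
(c)–(d): forbidden (ΔS).
(c)–(e): forbidden (parity, ΔS).
(d)–(e): allowed.
Allowed pairs: 3 of 10.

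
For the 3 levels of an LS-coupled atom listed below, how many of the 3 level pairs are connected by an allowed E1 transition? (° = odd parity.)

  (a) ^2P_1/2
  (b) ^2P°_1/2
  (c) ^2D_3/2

2

(a)–(b): allowed.
(a)–(c): forbidden (parity).
(b)–(c): allowed.
Allowed pairs: 2 of 3.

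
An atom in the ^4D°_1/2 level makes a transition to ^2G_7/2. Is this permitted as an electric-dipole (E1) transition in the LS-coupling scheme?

forbidden

Reading off the term symbols: S 3/2→1/2, L 2→4, J 1/2→7/2, parity odd→even.
Parity must change: odd → even — passes.
ΔS = 0: S: 3/2 → 1/2 — fails.
ΔL = 0, ±1 (not L=0↔0): L: 2 → 4, ΔL = +2 — fails.
ΔJ = 0, ±1 (not J=0↔0): J: 1/2 → 7/2, ΔJ = +3 — fails.
Rule(s) violated: ΔS, ΔL, ΔJ.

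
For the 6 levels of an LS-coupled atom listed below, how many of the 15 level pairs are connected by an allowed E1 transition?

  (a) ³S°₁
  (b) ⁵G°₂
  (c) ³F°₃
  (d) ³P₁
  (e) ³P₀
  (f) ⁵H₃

(a)–(b): forbidden (parity, ΔS, ΔL).
(a)–(c): forbidden (parity, ΔL, ΔJ).
(a)–(d): allowed.
(a)–(e): allowed.
(a)–(f): forbidden (ΔS, ΔL, ΔJ).
(b)–(c): forbidden (parity, ΔS).
(b)–(d): forbidden (ΔS, ΔL).
(b)–(e): forbidden (ΔS, ΔL, ΔJ).
(b)–(f): allowed.
(c)–(d): forbidden (ΔL, ΔJ).
(c)–(e): forbidden (ΔL, ΔJ).
(c)–(f): forbidden (ΔS, ΔL).
(d)–(e): forbidden (parity).
(d)–(f): forbidden (parity, ΔS, ΔL, ΔJ).
(e)–(f): forbidden (parity, ΔS, ΔL, ΔJ).
Allowed pairs: 3 of 15.

3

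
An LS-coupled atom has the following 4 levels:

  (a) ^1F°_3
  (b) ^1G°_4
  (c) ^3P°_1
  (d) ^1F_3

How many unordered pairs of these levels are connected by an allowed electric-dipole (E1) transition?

(a)–(b): forbidden (parity).
(a)–(c): forbidden (parity, ΔS, ΔL, ΔJ).
(a)–(d): allowed.
(b)–(c): forbidden (parity, ΔS, ΔL, ΔJ).
(b)–(d): allowed.
(c)–(d): forbidden (ΔS, ΔL, ΔJ).
Allowed pairs: 2 of 6.

2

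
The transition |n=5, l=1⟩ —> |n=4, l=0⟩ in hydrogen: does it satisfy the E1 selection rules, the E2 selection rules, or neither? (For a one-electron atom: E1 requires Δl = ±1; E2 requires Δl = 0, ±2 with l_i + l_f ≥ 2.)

E1

Δl = 0 − 1 = -1; l_i + l_f = 1.
E1 (Δl = ±1): satisfied.
E2 (Δl = 0,±2, l_i+l_f ≥ 2): not satisfied.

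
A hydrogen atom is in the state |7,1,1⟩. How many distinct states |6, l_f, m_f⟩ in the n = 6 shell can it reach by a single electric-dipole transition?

4

E1 requires Δl = ±1, so l_f ∈ {0, 2}; with 0 ≤ l_f ≤ n_f−1 = 5, the allowed l_f values are {0, 2}.
For l_f = 0: m_f ∈ {m_i−1, m_i, m_i+1} ∩ [−0, 0] = {0} → 1 state.
For l_f = 2: m_f ∈ {m_i−1, m_i, m_i+1} ∩ [−2, 2] = {0, 1, 2} → 3 states.
Total: 4.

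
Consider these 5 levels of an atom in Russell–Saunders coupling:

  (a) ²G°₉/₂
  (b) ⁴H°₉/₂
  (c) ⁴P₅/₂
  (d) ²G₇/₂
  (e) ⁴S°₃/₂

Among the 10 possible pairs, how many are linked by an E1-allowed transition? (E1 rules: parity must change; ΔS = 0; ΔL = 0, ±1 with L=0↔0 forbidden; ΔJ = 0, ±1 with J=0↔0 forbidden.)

(a)–(b): forbidden (parity, ΔS).
(a)–(c): forbidden (ΔS, ΔL, ΔJ).
(a)–(d): allowed.
(a)–(e): forbidden (parity, ΔS, ΔL, ΔJ).
(b)–(c): forbidden (ΔL, ΔJ).
(b)–(d): forbidden (ΔS).
(b)–(e): forbidden (parity, ΔL, ΔJ).
(c)–(d): forbidden (parity, ΔS, ΔL).
(c)–(e): allowed.
(d)–(e): forbidden (ΔS, ΔL, ΔJ).
Allowed pairs: 2 of 10.

2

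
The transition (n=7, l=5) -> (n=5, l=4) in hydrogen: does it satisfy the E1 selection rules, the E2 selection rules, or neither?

E1

Δl = 4 − 5 = -1; l_i + l_f = 9.
E1 (Δl = ±1): satisfied.
E2 (Δl = 0,±2, l_i+l_f ≥ 2): not satisfied.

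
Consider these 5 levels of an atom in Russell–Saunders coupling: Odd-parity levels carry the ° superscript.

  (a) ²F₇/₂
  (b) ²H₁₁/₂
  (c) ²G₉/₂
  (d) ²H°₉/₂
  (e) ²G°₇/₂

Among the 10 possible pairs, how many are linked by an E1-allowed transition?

(a)–(b): forbidden (parity, ΔL, ΔJ).
(a)–(c): forbidden (parity).
(a)–(d): forbidden (ΔL).
(a)–(e): allowed.
(b)–(c): forbidden (parity).
(b)–(d): allowed.
(b)–(e): forbidden (ΔJ).
(c)–(d): allowed.
(c)–(e): allowed.
(d)–(e): forbidden (parity).
Allowed pairs: 4 of 10.

4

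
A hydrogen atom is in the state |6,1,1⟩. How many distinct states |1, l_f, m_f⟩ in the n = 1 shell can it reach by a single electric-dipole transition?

1

E1 requires Δl = ±1, so l_f ∈ {0, 2}; with 0 ≤ l_f ≤ n_f−1 = 0, the allowed l_f values are {0}.
For l_f = 0: m_f ∈ {m_i−1, m_i, m_i+1} ∩ [−0, 0] = {0} → 1 state.
Total: 1.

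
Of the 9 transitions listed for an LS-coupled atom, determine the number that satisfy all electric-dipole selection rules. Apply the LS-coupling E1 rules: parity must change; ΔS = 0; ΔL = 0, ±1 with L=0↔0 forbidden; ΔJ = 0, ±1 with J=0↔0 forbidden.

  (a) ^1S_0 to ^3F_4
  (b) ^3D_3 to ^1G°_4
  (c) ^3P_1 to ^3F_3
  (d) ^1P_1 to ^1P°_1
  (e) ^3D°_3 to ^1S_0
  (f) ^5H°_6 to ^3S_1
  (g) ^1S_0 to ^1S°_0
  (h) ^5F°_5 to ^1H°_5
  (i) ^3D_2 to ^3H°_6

1

(a) forbidden (parity, ΔS, ΔL, ΔJ fail)
(b) forbidden (ΔS, ΔL fail)
(c) forbidden (parity, ΔL, ΔJ fail)
(d) allowed
(e) forbidden (ΔS, ΔL, ΔJ fail)
(f) forbidden (ΔS, ΔL, ΔJ fail)
(g) forbidden (ΔL, ΔJ fail)
(h) forbidden (parity, ΔS, ΔL fail)
(i) forbidden (ΔL, ΔJ fail)
Total allowed: 1 of 9.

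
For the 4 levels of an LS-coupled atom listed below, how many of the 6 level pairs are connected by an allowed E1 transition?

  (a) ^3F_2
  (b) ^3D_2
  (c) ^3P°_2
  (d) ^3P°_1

2

(a)–(b): forbidden (parity).
(a)–(c): forbidden (ΔL).
(a)–(d): forbidden (ΔL).
(b)–(c): allowed.
(b)–(d): allowed.
(c)–(d): forbidden (parity).
Allowed pairs: 2 of 6.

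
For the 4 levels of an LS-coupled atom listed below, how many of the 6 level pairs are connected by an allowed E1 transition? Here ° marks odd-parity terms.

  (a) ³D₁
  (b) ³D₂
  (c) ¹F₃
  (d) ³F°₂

2

(a)–(b): forbidden (parity).
(a)–(c): forbidden (parity, ΔS, ΔJ).
(a)–(d): allowed.
(b)–(c): forbidden (parity, ΔS).
(b)–(d): allowed.
(c)–(d): forbidden (ΔS).
Allowed pairs: 2 of 6.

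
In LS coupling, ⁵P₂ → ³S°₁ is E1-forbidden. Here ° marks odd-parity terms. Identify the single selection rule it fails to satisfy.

Initial level: S=2, L=1, J=2, parity even. Final level: S=1, L=0, J=1, parity odd.
Parity must change: even → odd — ✓.
ΔS = 0: S: 2 → 1 — ✗.
ΔL = 0, ±1 (not L=0↔0): L: 1 → 0, ΔL = -1 — ✓.
ΔJ = 0, ±1 (not J=0↔0): J: 2 → 1, ΔJ = -1 — ✓.

the ΔS = 0 rule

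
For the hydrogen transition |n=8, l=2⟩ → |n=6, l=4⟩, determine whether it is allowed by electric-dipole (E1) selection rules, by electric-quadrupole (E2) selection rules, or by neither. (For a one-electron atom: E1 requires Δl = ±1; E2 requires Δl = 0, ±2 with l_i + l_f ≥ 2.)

E2

Δl = 4 − 2 = +2; l_i + l_f = 6.
E1 (Δl = ±1): not satisfied.
E2 (Δl = 0,±2, l_i+l_f ≥ 2): satisfied.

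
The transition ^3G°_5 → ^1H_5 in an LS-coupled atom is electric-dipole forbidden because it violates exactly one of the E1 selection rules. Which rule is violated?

the ΔS = 0 rule

ΔL = 0, ±1 (not L=0↔0): L: 4 → 5, ΔL = +1 — satisfied.
Parity must change: odd → even — satisfied.
ΔS = 0: S: 1 → 0 — violated.
ΔJ = 0, ±1 (not J=0↔0): J: 5 → 5, ΔJ = +0 — satisfied.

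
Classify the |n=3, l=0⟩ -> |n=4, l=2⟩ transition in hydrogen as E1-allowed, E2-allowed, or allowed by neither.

Δl = 2 − 0 = +2; l_i + l_f = 2.
E1 (Δl = ±1): not satisfied.
E2 (Δl = 0,±2, l_i+l_f ≥ 2): satisfied.

E2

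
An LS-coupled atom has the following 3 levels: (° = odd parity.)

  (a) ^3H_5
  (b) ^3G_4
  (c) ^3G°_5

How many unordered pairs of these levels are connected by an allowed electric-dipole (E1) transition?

2

(a)–(b): forbidden (parity).
(a)–(c): allowed.
(b)–(c): allowed.
Allowed pairs: 2 of 3.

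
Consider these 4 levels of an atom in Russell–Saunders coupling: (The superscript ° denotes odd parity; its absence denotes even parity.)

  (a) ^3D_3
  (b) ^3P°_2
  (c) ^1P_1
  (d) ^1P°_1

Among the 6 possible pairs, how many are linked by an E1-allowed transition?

2

(a)–(b): allowed.
(a)–(c): forbidden (parity, ΔS, ΔJ).
(a)–(d): forbidden (ΔS, ΔJ).
(b)–(c): forbidden (ΔS).
(b)–(d): forbidden (parity, ΔS).
(c)–(d): allowed.
Allowed pairs: 2 of 6.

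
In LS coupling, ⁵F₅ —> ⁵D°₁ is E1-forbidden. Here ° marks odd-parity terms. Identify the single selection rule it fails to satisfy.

the ΔJ = 0, ±1 rule

Initial level: S=2, L=3, J=5, parity even. Final level: S=2, L=2, J=1, parity odd.
ΔS = 0: S: 2 → 2 — passes.
ΔJ = 0, ±1 (not J=0↔0): J: 5 → 1, ΔJ = -4 — fails.
Parity must change: even → odd — passes.
ΔL = 0, ±1 (not L=0↔0): L: 3 → 2, ΔL = -1 — passes.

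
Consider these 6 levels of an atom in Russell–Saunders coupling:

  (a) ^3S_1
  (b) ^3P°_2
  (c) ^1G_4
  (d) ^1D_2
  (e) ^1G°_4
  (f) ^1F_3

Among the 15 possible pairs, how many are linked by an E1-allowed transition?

(a)–(b): allowed.
(a)–(c): forbidden (parity, ΔS, ΔL, ΔJ).
(a)–(d): forbidden (parity, ΔS, ΔL).
(a)–(e): forbidden (ΔS, ΔL, ΔJ).
(a)–(f): forbidden (parity, ΔS, ΔL, ΔJ).
(b)–(c): forbidden (ΔS, ΔL, ΔJ).
(b)–(d): forbidden (ΔS).
(b)–(e): forbidden (parity, ΔS, ΔL, ΔJ).
(b)–(f): forbidden (ΔS, ΔL).
(c)–(d): forbidden (parity, ΔL, ΔJ).
(c)–(e): allowed.
(c)–(f): forbidden (parity).
(d)–(e): forbidden (ΔL, ΔJ).
(d)–(f): forbidden (parity).
(e)–(f): allowed.
Allowed pairs: 3 of 15.

3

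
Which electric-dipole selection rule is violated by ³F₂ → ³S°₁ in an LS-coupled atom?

the ΔL = 0, ±1 rule

Parity must change: even → odd — ✓.
ΔS = 0: S: 1 → 1 — ✓.
ΔL = 0, ±1 (not L=0↔0): L: 3 → 0, ΔL = -3 — ✗.
ΔJ = 0, ±1 (not J=0↔0): J: 2 → 1, ΔJ = -1 — ✓.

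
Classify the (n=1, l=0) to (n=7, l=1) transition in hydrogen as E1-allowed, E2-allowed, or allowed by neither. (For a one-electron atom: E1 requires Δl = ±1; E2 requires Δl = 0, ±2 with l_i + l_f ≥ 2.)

Δl = 1 − 0 = +1; l_i + l_f = 1.
E1 (Δl = ±1): satisfied.
E2 (Δl = 0,±2, l_i+l_f ≥ 2): not satisfied.

E1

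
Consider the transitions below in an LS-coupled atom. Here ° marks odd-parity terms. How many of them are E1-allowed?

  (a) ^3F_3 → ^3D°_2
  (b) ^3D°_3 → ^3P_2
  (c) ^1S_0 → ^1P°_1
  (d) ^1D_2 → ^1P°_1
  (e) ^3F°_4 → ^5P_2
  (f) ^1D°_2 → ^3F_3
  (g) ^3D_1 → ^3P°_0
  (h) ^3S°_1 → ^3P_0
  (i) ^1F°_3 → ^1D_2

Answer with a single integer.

(a) allowed
(b) allowed
(c) allowed
(d) allowed
(e) forbidden (ΔS, ΔL, ΔJ fail)
(f) forbidden (ΔS fails)
(g) allowed
(h) allowed
(i) allowed
Total allowed: 7 of 9.

7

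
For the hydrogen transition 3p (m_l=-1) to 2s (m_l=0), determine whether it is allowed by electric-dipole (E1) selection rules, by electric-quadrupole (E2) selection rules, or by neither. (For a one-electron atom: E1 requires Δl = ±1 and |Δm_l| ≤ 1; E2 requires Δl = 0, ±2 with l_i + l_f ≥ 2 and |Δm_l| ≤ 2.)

Δl = 0 − 1 = -1; l_i + l_f = 1.
Δm_l = +1.
E1 (Δl = ±1, |Δm_l| ≤ 1): satisfied.
E2 (Δl = 0,±2, l_i+l_f ≥ 2, |Δm_l| ≤ 2): not satisfied.

E1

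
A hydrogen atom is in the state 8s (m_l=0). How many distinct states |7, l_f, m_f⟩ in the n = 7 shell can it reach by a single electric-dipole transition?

E1 requires Δl = ±1, so l_f ∈ {-1, 1}; with 0 ≤ l_f ≤ n_f−1 = 6, the allowed l_f values are {1}.
For l_f = 1: m_f ∈ {m_i−1, m_i, m_i+1} ∩ [−1, 1] = {-1, 0, 1} → 3 states.
Total: 3.

3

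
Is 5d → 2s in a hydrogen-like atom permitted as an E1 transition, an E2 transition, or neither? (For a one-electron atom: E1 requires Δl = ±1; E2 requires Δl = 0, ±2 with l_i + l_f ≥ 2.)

Δl = 0 − 2 = -2; l_i + l_f = 2.
E1 (Δl = ±1): not satisfied.
E2 (Δl = 0,±2, l_i+l_f ≥ 2): satisfied.

E2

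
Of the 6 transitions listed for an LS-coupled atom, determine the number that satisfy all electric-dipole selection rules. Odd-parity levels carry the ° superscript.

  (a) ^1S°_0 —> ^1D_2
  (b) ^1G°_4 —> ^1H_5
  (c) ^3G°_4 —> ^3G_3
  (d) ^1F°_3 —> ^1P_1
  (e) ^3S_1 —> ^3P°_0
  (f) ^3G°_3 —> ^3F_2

4

(a) forbidden (ΔL, ΔJ fail)
(b) allowed
(c) allowed
(d) forbidden (ΔL, ΔJ fail)
(e) allowed
(f) allowed
Total allowed: 4 of 6.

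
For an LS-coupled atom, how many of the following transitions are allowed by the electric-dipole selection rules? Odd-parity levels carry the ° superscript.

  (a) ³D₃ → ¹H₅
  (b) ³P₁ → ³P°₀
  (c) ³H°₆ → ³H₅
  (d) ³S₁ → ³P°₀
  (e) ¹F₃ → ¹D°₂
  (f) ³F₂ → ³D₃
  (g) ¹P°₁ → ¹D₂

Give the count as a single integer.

(a) forbidden (parity, ΔS, ΔL, ΔJ fail)
(b) allowed
(c) allowed
(d) allowed
(e) allowed
(f) forbidden (parity fails)
(g) allowed
Total allowed: 5 of 7.

5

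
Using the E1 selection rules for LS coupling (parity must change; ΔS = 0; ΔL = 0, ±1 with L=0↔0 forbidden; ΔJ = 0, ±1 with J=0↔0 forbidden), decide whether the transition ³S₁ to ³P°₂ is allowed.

allowed

Reading off the term symbols: S 1→1, L 0→1, J 1→2, parity even→odd.
Parity must change: even → odd — ok.
ΔS = 0: S: 1 → 1 — ok.
ΔL = 0, ±1 (not L=0↔0): L: 0 → 1, ΔL = +1 — ok.
ΔJ = 0, ±1 (not J=0↔0): J: 1 → 2, ΔJ = +1 — ok.
All four E1 rules are satisfied.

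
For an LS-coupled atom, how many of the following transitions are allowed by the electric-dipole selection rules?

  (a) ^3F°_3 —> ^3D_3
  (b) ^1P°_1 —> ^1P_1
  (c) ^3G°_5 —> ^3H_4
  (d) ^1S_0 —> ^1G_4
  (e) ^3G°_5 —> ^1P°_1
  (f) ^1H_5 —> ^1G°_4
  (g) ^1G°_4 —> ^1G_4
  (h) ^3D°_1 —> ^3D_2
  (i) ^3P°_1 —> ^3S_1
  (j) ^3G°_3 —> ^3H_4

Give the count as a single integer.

(a) allowed
(b) allowed
(c) allowed
(d) forbidden (parity, ΔL, ΔJ fail)
(e) forbidden (parity, ΔS, ΔL, ΔJ fail)
(f) allowed
(g) allowed
(h) allowed
(i) allowed
(j) allowed
Total allowed: 8 of 10.

8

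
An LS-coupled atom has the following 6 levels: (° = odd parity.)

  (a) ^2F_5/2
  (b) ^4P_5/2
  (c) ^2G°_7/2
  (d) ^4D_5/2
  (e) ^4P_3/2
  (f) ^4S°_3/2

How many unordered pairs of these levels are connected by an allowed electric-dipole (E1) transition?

3

(a)–(b): forbidden (parity, ΔS, ΔL).
(a)–(c): allowed.
(a)–(d): forbidden (parity, ΔS).
(a)–(e): forbidden (parity, ΔS, ΔL).
(a)–(f): forbidden (ΔS, ΔL).
(b)–(c): forbidden (ΔS, ΔL).
(b)–(d): forbidden (parity).
(b)–(e): forbidden (parity).
(b)–(f): allowed.
(c)–(d): forbidden (ΔS, ΔL).
(c)–(e): forbidden (ΔS, ΔL, ΔJ).
(c)–(f): forbidden (parity, ΔS, ΔL, ΔJ).
(d)–(e): forbidden (parity).
(d)–(f): forbidden (ΔL).
(e)–(f): allowed.
Allowed pairs: 3 of 15.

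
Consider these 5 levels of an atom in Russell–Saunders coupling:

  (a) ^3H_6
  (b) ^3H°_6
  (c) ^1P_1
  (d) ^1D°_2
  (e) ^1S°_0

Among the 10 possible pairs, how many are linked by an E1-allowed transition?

3

(a)–(b): allowed.
(a)–(c): forbidden (parity, ΔS, ΔL, ΔJ).
(a)–(d): forbidden (ΔS, ΔL, ΔJ).
(a)–(e): forbidden (ΔS, ΔL, ΔJ).
(b)–(c): forbidden (ΔS, ΔL, ΔJ).
(b)–(d): forbidden (parity, ΔS, ΔL, ΔJ).
(b)–(e): forbidden (parity, ΔS, ΔL, ΔJ).
(c)–(d): allowed.
(c)–(e): allowed.
(d)–(e): forbidden (parity, ΔL, ΔJ).
Allowed pairs: 3 of 10.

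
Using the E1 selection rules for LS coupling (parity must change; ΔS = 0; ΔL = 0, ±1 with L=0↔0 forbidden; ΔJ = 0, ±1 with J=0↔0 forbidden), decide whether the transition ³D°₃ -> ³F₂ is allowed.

ΔL = 0, ±1 (not L=0↔0): L: 2 → 3, ΔL = +1 — passes.
ΔJ = 0, ±1 (not J=0↔0): J: 3 → 2, ΔJ = -1 — passes.
Parity must change: odd → even — passes.
ΔS = 0: S: 1 → 1 — passes.
All four E1 rules are satisfied.

allowed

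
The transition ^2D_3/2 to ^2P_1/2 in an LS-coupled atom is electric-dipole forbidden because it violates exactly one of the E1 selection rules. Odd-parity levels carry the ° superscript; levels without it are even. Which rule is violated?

Parity must change: even → even — violated.
ΔS = 0: S: 1/2 → 1/2 — satisfied.
ΔL = 0, ±1 (not L=0↔0): L: 2 → 1, ΔL = -1 — satisfied.
ΔJ = 0, ±1 (not J=0↔0): J: 3/2 → 1/2, ΔJ = -1 — satisfied.

parity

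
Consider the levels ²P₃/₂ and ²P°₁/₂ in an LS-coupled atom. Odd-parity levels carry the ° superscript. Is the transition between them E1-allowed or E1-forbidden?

Parity must change: even → odd — satisfied.
ΔS = 0: S: 1/2 → 1/2 — satisfied.
ΔL = 0, ±1 (not L=0↔0): L: 1 → 1, ΔL = +0 — satisfied.
ΔJ = 0, ±1 (not J=0↔0): J: 3/2 → 1/2, ΔJ = -1 — satisfied.
All four E1 rules are satisfied.

allowed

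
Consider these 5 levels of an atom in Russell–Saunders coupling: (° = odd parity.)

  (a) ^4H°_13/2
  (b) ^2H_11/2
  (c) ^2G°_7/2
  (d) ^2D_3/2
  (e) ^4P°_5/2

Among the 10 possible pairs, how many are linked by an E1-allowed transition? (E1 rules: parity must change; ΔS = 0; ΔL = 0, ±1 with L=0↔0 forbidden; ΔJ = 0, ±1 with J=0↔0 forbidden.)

(a)–(b): forbidden (ΔS).
(a)–(c): forbidden (parity, ΔS, ΔJ).
(a)–(d): forbidden (ΔS, ΔL, ΔJ).
(a)–(e): forbidden (parity, ΔL, ΔJ).
(b)–(c): forbidden (ΔJ).
(b)–(d): forbidden (parity, ΔL, ΔJ).
(b)–(e): forbidden (ΔS, ΔL, ΔJ).
(c)–(d): forbidden (ΔL, ΔJ).
(c)–(e): forbidden (parity, ΔS, ΔL).
(d)–(e): forbidden (ΔS).
Allowed pairs: 0 of 10.

0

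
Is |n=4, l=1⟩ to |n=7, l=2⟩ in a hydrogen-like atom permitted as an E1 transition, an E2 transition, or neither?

Δl = 2 − 1 = +1; l_i + l_f = 3.
E1 (Δl = ±1): satisfied.
E2 (Δl = 0,±2, l_i+l_f ≥ 2): not satisfied.

E1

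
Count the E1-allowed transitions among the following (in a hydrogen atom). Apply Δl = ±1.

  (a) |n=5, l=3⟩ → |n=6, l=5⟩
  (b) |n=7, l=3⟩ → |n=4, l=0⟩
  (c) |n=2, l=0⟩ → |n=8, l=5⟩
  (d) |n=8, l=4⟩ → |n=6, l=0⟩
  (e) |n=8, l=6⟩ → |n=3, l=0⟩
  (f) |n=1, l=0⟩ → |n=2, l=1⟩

(a) forbidden — Δl = +2 (E1 requires Δl = ±1)
(b) forbidden — Δl = -3 (E1 requires Δl = ±1)
(c) forbidden — Δl = +5 (E1 requires Δl = ±1)
(d) forbidden — Δl = -4 (E1 requires Δl = ±1)
(e) forbidden — Δl = -6 (E1 requires Δl = ±1)
(f) allowed
Total allowed: 1 of 6.

1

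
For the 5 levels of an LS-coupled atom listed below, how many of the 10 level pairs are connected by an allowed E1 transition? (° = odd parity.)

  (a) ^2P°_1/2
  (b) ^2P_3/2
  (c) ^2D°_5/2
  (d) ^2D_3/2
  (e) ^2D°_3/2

(a)–(b): allowed.
(a)–(c): forbidden (parity, ΔJ).
(a)–(d): allowed.
(a)–(e): forbidden (parity).
(b)–(c): allowed.
(b)–(d): forbidden (parity).
(b)–(e): allowed.
(c)–(d): allowed.
(c)–(e): forbidden (parity).
(d)–(e): allowed.
Allowed pairs: 6 of 10.

6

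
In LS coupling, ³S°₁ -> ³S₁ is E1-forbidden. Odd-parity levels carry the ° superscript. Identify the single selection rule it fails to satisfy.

Initial level: S=1, L=0, J=1, parity odd. Final level: S=1, L=0, J=1, parity even.
Parity must change: odd → even — satisfied.
ΔS = 0: S: 1 → 1 — satisfied.
ΔL = 0, ±1 (not L=0↔0): L: 0 → 0, ΔL = +0 — violated.
ΔJ = 0, ±1 (not J=0↔0): J: 1 → 1, ΔJ = +0 — satisfied.

the L=0 ↔ L=0 exclusion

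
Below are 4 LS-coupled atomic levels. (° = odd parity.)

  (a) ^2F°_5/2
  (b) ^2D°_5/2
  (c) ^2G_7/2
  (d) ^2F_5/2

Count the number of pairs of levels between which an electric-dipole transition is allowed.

3

(a)–(b): forbidden (parity).
(a)–(c): allowed.
(a)–(d): allowed.
(b)–(c): forbidden (ΔL).
(b)–(d): allowed.
(c)–(d): forbidden (parity).
Allowed pairs: 3 of 6.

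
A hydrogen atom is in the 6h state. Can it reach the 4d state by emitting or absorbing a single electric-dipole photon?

Δl = 2 − 5 = -3; the E1 rule Δl = ±1 is fails.
The transition is electric-dipole forbidden.

forbidden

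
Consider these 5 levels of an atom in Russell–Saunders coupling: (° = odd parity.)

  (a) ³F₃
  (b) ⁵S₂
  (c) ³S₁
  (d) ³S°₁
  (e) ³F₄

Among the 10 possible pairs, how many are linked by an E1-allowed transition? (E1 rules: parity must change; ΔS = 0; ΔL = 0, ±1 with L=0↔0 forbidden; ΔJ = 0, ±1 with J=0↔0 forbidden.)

0

(a)–(b): forbidden (parity, ΔS, ΔL).
(a)–(c): forbidden (parity, ΔL, ΔJ).
(a)–(d): forbidden (ΔL, ΔJ).
(a)–(e): forbidden (parity).
(b)–(c): forbidden (parity, ΔS, ΔL).
(b)–(d): forbidden (ΔS, ΔL).
(b)–(e): forbidden (parity, ΔS, ΔL, ΔJ).
(c)–(d): forbidden (ΔL).
(c)–(e): forbidden (parity, ΔL, ΔJ).
(d)–(e): forbidden (ΔL, ΔJ).
Allowed pairs: 0 of 10.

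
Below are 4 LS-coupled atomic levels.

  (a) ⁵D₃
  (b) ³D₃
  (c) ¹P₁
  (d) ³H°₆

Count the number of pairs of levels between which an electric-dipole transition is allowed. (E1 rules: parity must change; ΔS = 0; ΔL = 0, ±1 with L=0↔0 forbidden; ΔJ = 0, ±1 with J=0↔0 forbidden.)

0

(a)–(b): forbidden (parity, ΔS).
(a)–(c): forbidden (parity, ΔS, ΔJ).
(a)–(d): forbidden (ΔS, ΔL, ΔJ).
(b)–(c): forbidden (parity, ΔS, ΔJ).
(b)–(d): forbidden (ΔL, ΔJ).
(c)–(d): forbidden (ΔS, ΔL, ΔJ).
Allowed pairs: 0 of 6.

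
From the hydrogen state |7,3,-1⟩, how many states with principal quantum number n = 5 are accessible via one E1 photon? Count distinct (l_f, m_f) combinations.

E1 requires Δl = ±1, so l_f ∈ {2, 4}; with 0 ≤ l_f ≤ n_f−1 = 4, the allowed l_f values are {2, 4}.
For l_f = 2: m_f ∈ {m_i−1, m_i, m_i+1} ∩ [−2, 2] = {-2, -1, 0} → 3 states.
For l_f = 4: m_f ∈ {m_i−1, m_i, m_i+1} ∩ [−4, 4] = {-2, -1, 0} → 3 states.
Total: 6.

6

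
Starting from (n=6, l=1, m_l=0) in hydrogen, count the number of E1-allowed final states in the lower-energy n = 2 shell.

E1 requires Δl = ±1, so l_f ∈ {0, 2}; with 0 ≤ l_f ≤ n_f−1 = 1, the allowed l_f values are {0}.
For l_f = 0: m_f ∈ {m_i−1, m_i, m_i+1} ∩ [−0, 0] = {0} → 1 state.
Total: 1.

1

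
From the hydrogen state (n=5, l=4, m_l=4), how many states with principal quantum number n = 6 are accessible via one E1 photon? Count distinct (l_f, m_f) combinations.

E1 requires Δl = ±1, so l_f ∈ {3, 5}; with 0 ≤ l_f ≤ n_f−1 = 5, the allowed l_f values are {3, 5}.
For l_f = 3: m_f ∈ {m_i−1, m_i, m_i+1} ∩ [−3, 3] = {3} → 1 state.
For l_f = 5: m_f ∈ {m_i−1, m_i, m_i+1} ∩ [−5, 5] = {3, 4, 5} → 3 states.
Total: 4.

4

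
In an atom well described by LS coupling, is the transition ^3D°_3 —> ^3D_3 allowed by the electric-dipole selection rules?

Initial level: S=1, L=2, J=3, parity odd. Final level: S=1, L=2, J=3, parity even.
Parity must change: odd → even — passes.
ΔS = 0: S: 1 → 1 — passes.
ΔL = 0, ±1 (not L=0↔0): L: 2 → 2, ΔL = +0 — passes.
ΔJ = 0, ±1 (not J=0↔0): J: 3 → 3, ΔJ = +0 — passes.
All four E1 rules are satisfied.

allowed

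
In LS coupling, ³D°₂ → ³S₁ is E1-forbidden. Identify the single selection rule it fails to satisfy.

Parity must change: odd → even — passes.
ΔS = 0: S: 1 → 1 — passes.
ΔL = 0, ±1 (not L=0↔0): L: 2 → 0, ΔL = -2 — fails.
ΔJ = 0, ±1 (not J=0↔0): J: 2 → 1, ΔJ = -1 — passes.

the ΔL = 0, ±1 rule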